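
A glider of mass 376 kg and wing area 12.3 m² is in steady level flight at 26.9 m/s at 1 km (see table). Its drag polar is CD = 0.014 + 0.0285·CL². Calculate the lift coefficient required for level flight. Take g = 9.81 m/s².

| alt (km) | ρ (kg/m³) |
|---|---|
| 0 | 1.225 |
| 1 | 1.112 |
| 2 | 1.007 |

At 1 km, from the table: ρ = 1.112 kg/m³.
Weight W = mg = 376 × 9.81 = 3688.6 N; in level flight L = W.
q = ½ρv² = ½ × 1.112 × 26.9² = 402.3 Pa.
Required CL = L/(qS) = 3688.6/(402.3·12.3) = 0.7454.

CL = 0.745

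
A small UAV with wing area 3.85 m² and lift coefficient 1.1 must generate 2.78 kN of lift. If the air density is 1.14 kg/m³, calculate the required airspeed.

L = ½ρv²S·CL ⇒ v = √(2L/(ρ·S·CL))
v = √(2 × 2780 / (1.14 × 3.85 × 1.1)) = √1152 = 33.9 m/s

v = 33.9 m/s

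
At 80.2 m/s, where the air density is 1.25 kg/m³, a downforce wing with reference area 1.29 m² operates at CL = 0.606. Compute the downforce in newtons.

L = ½ρv²S·CL = ½ × 1.25 × 80.2² × 1.29 × 0.606 = 3140 N

L = 3140 N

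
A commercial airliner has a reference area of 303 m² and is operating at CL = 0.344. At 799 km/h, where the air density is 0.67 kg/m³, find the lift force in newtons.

L = 1.72×10^6 N

Convert speed: v = 799 km/h ÷ 3.6 = 221.9 m/s.
Dynamic pressure q = ½ρv² = ½ × 0.67 × 221.9² = 16500 Pa.
L = q·S·CL = 16500 × 303 × 0.344 = 1.72×10^6 N ≈ 1720 kN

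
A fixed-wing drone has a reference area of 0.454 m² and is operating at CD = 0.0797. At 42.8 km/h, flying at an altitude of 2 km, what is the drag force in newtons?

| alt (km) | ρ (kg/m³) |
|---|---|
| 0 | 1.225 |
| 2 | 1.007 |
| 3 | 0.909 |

At 2 km, from the table: ρ = 1.007 kg/m³.
Convert speed: v = 42.8 km/h ÷ 3.6 = 11.89 m/s.
Dynamic pressure q = ½ρv² = ½ × 1.007 × 11.89² = 71.17 Pa.
D = q·S·CD = 71.17 × 0.454 × 0.0797 = 2.58 N

D = 2.58 N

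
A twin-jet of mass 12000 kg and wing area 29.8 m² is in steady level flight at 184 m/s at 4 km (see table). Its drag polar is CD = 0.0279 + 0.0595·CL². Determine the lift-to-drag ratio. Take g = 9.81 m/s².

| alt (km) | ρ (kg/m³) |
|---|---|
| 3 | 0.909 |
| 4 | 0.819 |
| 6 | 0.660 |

At 4 km, from the table: ρ = 0.819 kg/m³.
In steady level flight, lift balances weight: W = mg = 12000 × 9.81 = 1.1772×10^5 N.
Dynamic pressure q = 0.5 × 0.819 × 184² = 13860 Pa.
Required CL = L/(qS) = 1.1772×10^5/(13860·29.8) = 0.2849.
CD = 0.0279 + 0.0595 × 0.2849² = 0.03273.
L/D = CL/CD = 0.2849 / 0.03273 = 8.71

L/D = 8.71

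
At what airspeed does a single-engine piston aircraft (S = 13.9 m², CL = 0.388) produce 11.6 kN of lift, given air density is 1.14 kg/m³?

L = ½ρv²S·CL ⇒ v = √(2L/(ρ·S·CL))
v = √(2 × 11600 / (1.14 × 13.9 × 0.388)) = √3773 = 61.4 m/s

v = 61.4 m/s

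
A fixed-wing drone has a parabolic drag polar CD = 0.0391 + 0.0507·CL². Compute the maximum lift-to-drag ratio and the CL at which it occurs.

(L/D)max = 11.2, at CL = 0.878

For CD = CD0 + K·CL², (L/D)max occurs at CL* = √(CD0/K) and equals 1/(2√(K·CD0)).
(L/D)max = 1/(2√(0.0507 × 0.0391)) = 1/(2 × 0.04452) = 11.2
CL* = √(0.0391/0.0507) = 0.878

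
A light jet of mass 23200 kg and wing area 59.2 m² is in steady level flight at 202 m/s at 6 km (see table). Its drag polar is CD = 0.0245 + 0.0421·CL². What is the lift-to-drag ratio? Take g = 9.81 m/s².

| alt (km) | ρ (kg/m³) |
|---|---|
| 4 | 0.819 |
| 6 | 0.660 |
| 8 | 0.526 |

At 6 km, from the table: ρ = 0.660 kg/m³.
Weight W = mg = 23200 × 9.81 = 2.2759×10^5 N; in level flight L = W.
Dynamic pressure q = 0.5 × 0.66 × 202² = 13470 Pa.
Required CL = L/(qS) = 2.2759×10^5/(13470·59.2) = 0.2855.
CD = 0.0245 + 0.0421 × 0.2855² = 0.02793.
L/D = CL/CD = 0.2855 / 0.02793 = 10.2

L/D = 10.2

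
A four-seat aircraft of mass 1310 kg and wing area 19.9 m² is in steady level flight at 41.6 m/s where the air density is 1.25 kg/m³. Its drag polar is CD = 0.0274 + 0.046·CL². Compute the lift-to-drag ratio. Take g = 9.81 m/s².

L/D = 13.6

Weight W = mg = 1310 × 9.81 = 12851 N; in level flight L = W.
q = ½ρv² = ½ × 1.25 × 41.6² = 1082 Pa.
CL = 2W/(ρv²S) = 2×12851/(1.25×41.6²×19.9) = 0.5971.
CD = 0.0274 + 0.046 × 0.5971² = 0.0438.
L/D = CL/CD = 0.5971 / 0.0438 = 13.6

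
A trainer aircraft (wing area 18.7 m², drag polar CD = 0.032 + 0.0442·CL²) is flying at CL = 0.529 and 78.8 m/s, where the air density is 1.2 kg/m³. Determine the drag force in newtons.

CD = 0.032 + 0.0442 × 0.529² = 0.04437
D = ½ρv²S·CD = ½ × 1.2 × 78.8² × 18.7 × 0.04437 = 3090 N

D = 3090 N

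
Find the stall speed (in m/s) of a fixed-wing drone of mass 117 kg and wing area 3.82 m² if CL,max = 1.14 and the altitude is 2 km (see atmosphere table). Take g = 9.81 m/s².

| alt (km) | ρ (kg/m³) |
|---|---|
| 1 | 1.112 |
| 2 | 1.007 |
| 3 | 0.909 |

V_stall = 22.9 m/s

At 2 km, from the table: ρ = 1.007 kg/m³.
Stall occurs when L = W at CL,max. W = mg = 117 × 9.81 = 1148 N.
V_stall = √(2W/(ρ·S·CL,max)) = √(2 × 1148 / (1.007 × 3.82 × 1.14))
V_stall = √523.5 = 22.9 m/s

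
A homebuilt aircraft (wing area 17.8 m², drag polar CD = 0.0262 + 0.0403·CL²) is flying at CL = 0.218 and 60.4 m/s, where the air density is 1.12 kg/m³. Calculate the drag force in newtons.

CD = 0.0262 + 0.0403 × 0.218² = 0.02812
D = ½ρv²S·CD = ½ × 1.12 × 60.4² × 17.8 × 0.02812 = 1020 N

D = 1020 N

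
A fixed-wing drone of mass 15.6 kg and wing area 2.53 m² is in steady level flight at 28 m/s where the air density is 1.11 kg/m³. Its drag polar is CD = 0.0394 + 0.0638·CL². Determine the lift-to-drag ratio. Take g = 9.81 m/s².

L/D = 3.42

In steady level flight, lift balances weight: W = mg = 15.6 × 9.81 = 153.04 N.
Dynamic pressure q = 0.5 × 1.11 × 28² = 435.1 Pa.
CL = W/(q·S) = 153.04 / (435.1 × 2.53) = 0.139.
CD = 0.0394 + 0.0638 × 0.139² = 0.04063.
L/D = CL/CD = 0.139 / 0.04063 = 3.42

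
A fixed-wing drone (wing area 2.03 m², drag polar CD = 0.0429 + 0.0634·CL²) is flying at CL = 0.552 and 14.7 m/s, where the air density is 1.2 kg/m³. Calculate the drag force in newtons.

CD = 0.0429 + 0.0634 × 0.552² = 0.06222
D = ½ρv²S·CD = ½ × 1.2 × 14.7² × 2.03 × 0.06222 = 16.4 N

D = 16.4 N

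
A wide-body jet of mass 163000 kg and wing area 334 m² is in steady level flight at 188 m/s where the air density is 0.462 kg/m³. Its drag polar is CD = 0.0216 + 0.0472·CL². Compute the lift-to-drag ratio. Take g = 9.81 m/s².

In steady level flight, lift balances weight: W = mg = 163000 × 9.81 = 1.599×10^6 N.
Dynamic pressure q = 0.5 × 0.462 × 188² = 8164 Pa.
CL = 2W/(ρv²S) = 2×1.599×10^6/(0.462×188²×334) = 0.5864.
CD = 0.0216 + 0.0472 × 0.5864² = 0.03783.
L/D = CL/CD = 0.5864 / 0.03783 = 15.5

L/D = 15.5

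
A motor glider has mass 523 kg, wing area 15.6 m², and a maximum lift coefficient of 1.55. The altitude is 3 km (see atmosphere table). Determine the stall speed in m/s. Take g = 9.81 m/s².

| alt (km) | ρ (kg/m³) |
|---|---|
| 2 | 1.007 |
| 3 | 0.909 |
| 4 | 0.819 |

V_stall = 21.6 m/s

At 3 km, from the table: ρ = 0.909 kg/m³.
Weight W = mg = 523 × 9.81 = 5131 N.
V_stall = √(2W/(ρ·S·CL,max)) = √(2 × 5131 / (0.909 × 15.6 × 1.55))
V_stall = √466.9 = 21.6 m/s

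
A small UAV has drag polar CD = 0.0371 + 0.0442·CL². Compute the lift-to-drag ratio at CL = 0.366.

L/D = 8.51

CD = 0.0371 + 0.0442 × 0.366² = 0.04302
L/D = CL/CD = 0.366 / 0.04302 = 8.51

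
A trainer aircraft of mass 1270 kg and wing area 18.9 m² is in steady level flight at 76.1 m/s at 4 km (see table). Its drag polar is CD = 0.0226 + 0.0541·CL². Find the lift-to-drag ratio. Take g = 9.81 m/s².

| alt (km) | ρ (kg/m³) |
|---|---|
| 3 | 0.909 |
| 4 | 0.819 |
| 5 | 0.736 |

L/D = 10.4

At 4 km, from the table: ρ = 0.819 kg/m³.
Weight W = mg = 1270 × 9.81 = 12459 N; in level flight L = W.
q = ½ρv² = ½ × 0.819 × 76.1² = 2372 Pa.
Required CL = L/(qS) = 12459/(2372·18.9) = 0.278.
CD = 0.0226 + 0.0541 × 0.278² = 0.02678.
L/D = CL/CD = 0.278 / 0.02678 = 10.4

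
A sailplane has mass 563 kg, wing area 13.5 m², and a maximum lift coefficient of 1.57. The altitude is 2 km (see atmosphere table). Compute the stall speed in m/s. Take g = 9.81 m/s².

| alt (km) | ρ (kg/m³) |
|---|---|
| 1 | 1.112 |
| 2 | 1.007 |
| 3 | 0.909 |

At 2 km, from the table: ρ = 1.007 kg/m³.
At stall, lift equals weight: L = W = m·g = 563 × 9.81 = 5523 N.
From L = ½ρV²S·CL,max = W: V_stall = √(2W/(ρSCL,max)) = √(2·5523/(1.007·13.5·1.57))
V_stall = √517.5 = 22.7 m/s

V_stall = 22.7 m/s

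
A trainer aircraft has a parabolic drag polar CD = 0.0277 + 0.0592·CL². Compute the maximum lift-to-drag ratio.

(L/D)max = 12.3

For CD = CD0 + K·CL², (L/D)max occurs at CL* = √(CD0/K) and equals 1/(2√(K·CD0)).
(L/D)max = 1/(2√(0.0592 × 0.0277)) = 1/(2 × 0.04049) = 12.3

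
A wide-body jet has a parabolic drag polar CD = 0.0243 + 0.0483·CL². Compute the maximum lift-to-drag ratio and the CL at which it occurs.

For CD = CD0 + K·CL², (L/D)max occurs at CL* = √(CD0/K) and equals 1/(2√(K·CD0)).
(L/D)max = 1/(2√(0.0483 × 0.0243)) = 1/(2 × 0.03426) = 14.6
CL* = √(0.0243/0.0483) = 0.709

(L/D)max = 14.6, at CL = 0.709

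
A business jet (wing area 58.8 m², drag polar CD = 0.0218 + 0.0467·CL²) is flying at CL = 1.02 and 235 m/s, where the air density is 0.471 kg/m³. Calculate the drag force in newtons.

CD = 0.0218 + 0.0467 × 1.02² = 0.07039
D = ½ρv²S·CD = ½ × 0.471 × 235² × 58.8 × 0.07039 = 53800 N

D = 53800 N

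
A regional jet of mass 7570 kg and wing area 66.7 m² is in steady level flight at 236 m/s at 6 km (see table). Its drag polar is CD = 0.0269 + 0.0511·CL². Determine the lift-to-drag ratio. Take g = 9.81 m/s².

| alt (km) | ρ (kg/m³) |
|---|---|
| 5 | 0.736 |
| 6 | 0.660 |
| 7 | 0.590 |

At 6 km, from the table: ρ = 0.660 kg/m³.
Weight W = mg = 7570 × 9.81 = 74262 N; in level flight L = W.
Dynamic pressure q = 0.5 × 0.66 × 236² = 18380 Pa.
CL = 2W/(ρv²S) = 2×74262/(0.66×236²×66.7) = 0.06058.
CD = 0.0269 + 0.0511 × 0.06058² = 0.02709.
L/D = CL/CD = 0.06058 / 0.02709 = 2.24

L/D = 2.24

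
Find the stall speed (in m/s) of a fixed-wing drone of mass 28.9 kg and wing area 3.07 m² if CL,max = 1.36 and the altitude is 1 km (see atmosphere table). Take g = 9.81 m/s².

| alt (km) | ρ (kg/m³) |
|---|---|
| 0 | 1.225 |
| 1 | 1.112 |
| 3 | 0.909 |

V_stall = 11.1 m/s

At 1 km, from the table: ρ = 1.112 kg/m³.
At stall, lift equals weight: L = W = m·g = 28.9 × 9.81 = 283.5 N.
V_stall = √(2W/(ρ·S·CL,max)) = √(2 × 283.5 / (1.112 × 3.07 × 1.36))
V_stall = √122.1 = 11.1 m/s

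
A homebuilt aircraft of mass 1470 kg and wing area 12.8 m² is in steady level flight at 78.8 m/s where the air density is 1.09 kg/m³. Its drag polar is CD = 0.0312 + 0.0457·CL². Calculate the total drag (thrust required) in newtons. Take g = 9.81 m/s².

D = 1570 N

In steady level flight, lift balances weight: W = mg = 1470 × 9.81 = 14421 N.
Dynamic pressure q = 0.5 × 1.09 × 78.8² = 3384 Pa.
Required CL = L/(qS) = 14421/(3384·12.8) = 0.3329.
CD = 0.0312 + 0.0457 × 0.3329² = 0.03626.
D = q·S·CD = 3384 × 12.8 × 0.03626 = 1571 N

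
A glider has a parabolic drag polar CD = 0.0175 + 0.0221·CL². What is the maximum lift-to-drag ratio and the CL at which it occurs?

(L/D)max = 25.4, at CL = 0.89

For CD = CD0 + K·CL², (L/D)max occurs at CL* = √(CD0/K) and equals 1/(2√(K·CD0)).
(L/D)max = 1/(2√(0.0221 × 0.0175)) = 1/(2 × 0.01967) = 25.4
CL* = √(0.0175/0.0221) = 0.89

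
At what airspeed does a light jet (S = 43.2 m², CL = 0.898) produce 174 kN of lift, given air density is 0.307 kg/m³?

v = 171 m/s

L = ½ρv²S·CL ⇒ v = √(2L/(ρ·S·CL))
v = √(2 × 1.74×10^5 / (0.307 × 43.2 × 0.898)) = √29220 = 171 m/s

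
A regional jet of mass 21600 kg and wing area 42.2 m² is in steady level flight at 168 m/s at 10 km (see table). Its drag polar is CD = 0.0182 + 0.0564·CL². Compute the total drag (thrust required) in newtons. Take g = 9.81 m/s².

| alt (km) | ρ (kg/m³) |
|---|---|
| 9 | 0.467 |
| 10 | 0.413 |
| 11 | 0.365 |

D = 14800 N

At 10 km, from the table: ρ = 0.413 kg/m³.
Level flight ⇒ L = W = m·g = 21600 × 9.81 = 2.119×10^5 N.
q = ½ρv² = ½ × 0.413 × 168² = 5828 Pa.
Required CL = L/(qS) = 2.119×10^5/(5828·42.2) = 0.8615.
CD = 0.0182 + 0.0564 × 0.8615² = 0.06006.
D = q·S·CD = 5828 × 42.2 × 0.06006 = 14770 N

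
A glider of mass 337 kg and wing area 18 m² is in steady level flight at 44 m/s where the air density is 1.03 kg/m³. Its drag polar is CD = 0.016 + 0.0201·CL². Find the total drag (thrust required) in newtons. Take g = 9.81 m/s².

D = 299 N

In steady level flight, lift balances weight: W = mg = 337 × 9.81 = 3306 N.
Dynamic pressure q = 0.5 × 1.03 × 44² = 997 Pa.
Required CL = L/(qS) = 3306/(997·18) = 0.1842.
CD = 0.016 + 0.0201 × 0.1842² = 0.01668.
D = q·S·CD = 997 × 18 × 0.01668 = 299.4 N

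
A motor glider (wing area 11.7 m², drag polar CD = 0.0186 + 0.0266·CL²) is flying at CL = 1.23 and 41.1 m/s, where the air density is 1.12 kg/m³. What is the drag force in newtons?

D = 651 N

CD = 0.0186 + 0.0266 × 1.23² = 0.05884
D = ½ρv²S·CD = ½ × 1.12 × 41.1² × 11.7 × 0.05884 = 651 N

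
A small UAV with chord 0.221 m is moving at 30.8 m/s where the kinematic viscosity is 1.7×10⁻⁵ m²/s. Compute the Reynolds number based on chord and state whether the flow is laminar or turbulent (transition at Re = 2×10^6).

Re = 4×10^5 (laminar)

Re = v·c/ν = 30.8 × 0.221 / (1.7×10⁻⁵) = 4×10^5
Since 4×10^5 < 2×10^6, the flow is laminar.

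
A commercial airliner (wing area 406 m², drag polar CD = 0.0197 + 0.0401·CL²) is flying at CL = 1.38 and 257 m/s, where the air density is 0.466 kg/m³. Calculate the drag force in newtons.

D = 6×10^5 N

CD = 0.0197 + 0.0401 × 1.38² = 0.09607
D = ½ρv²S·CD = ½ × 0.466 × 257² × 406 × 0.09607 = 6×10^5 N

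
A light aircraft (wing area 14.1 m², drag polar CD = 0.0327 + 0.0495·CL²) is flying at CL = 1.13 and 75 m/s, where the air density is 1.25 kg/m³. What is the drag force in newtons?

CD = 0.0327 + 0.0495 × 1.13² = 0.09591
D = ½ρv²S·CD = ½ × 1.25 × 75² × 14.1 × 0.09591 = 4750 N

D = 4750 N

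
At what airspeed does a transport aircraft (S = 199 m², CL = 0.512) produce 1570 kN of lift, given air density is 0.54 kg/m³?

v = 239 m/s

L = ½ρv²S·CL ⇒ v = √(2L/(ρ·S·CL))
v = √(2 × 1.57×10^6 / (0.54 × 199 × 0.512)) = √57070 = 239 m/s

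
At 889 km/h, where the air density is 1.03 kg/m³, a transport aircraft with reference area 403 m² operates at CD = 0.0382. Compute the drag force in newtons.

D = 4.83×10^5 N

Convert speed: v = 889 km/h ÷ 3.6 = 246.9 m/s.
D = ½ρv²S·CD = ½ × 1.03 × 246.9² × 403 × 0.0382 = 4.83×10^5 N ≈ 483 kN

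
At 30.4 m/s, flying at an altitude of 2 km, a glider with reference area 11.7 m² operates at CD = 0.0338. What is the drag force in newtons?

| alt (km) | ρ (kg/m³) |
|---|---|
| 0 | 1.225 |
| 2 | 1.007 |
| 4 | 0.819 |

At 2 km, from the table: ρ = 1.007 kg/m³.
D = ½ρv²S·CD = ½ × 1.007 × 30.4² × 11.7 × 0.0338 = 184 N

D = 184 N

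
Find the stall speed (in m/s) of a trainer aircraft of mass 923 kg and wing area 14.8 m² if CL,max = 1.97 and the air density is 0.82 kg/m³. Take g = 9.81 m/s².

V_stall = 27.5 m/s

Weight W = mg = 923 × 9.81 = 9055 N.
From L = ½ρV²S·CL,max = W: V_stall = √(2W/(ρSCL,max)) = √(2·9055/(0.82·14.8·1.97))
V_stall = √757.5 = 27.5 m/s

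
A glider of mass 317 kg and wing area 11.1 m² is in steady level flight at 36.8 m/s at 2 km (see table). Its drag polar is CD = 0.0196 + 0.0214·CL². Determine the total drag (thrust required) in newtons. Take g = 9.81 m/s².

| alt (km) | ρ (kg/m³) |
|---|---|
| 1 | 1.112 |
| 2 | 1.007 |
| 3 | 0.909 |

D = 176 N

At 2 km, from the table: ρ = 1.007 kg/m³.
Weight W = mg = 317 × 9.81 = 3109.8 N; in level flight L = W.
Dynamic pressure q = 0.5 × 1.007 × 36.8² = 681.9 Pa.
CL = 2W/(ρv²S) = 2×3109.8/(1.007×36.8²×11.1) = 0.4109.
CD = 0.0196 + 0.0214 × 0.4109² = 0.02321.
D = q·S·CD = 681.9 × 11.1 × 0.02321 = 175.7 N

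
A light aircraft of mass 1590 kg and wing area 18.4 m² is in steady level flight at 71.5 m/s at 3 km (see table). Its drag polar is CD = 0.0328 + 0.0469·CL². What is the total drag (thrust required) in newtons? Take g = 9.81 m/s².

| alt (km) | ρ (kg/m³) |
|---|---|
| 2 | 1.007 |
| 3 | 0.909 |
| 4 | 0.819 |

D = 1670 N

At 3 km, from the table: ρ = 0.909 kg/m³.
Level flight ⇒ L = W = m·g = 1590 × 9.81 = 15598 N.
q = ½ρv² = ½ × 0.909 × 71.5² = 2324 Pa.
CL = 2W/(ρv²S) = 2×15598/(0.909×71.5²×18.4) = 0.3648.
CD = 0.0328 + 0.0469 × 0.3648² = 0.03904.
D = q·S·CD = 2324 × 18.4 × 0.03904 = 1669 N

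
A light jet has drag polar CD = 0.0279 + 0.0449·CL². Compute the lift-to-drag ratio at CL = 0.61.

L/D = 13.7

CD = 0.0279 + 0.0449 × 0.61² = 0.04461
L/D = CL/CD = 0.61 / 0.04461 = 13.7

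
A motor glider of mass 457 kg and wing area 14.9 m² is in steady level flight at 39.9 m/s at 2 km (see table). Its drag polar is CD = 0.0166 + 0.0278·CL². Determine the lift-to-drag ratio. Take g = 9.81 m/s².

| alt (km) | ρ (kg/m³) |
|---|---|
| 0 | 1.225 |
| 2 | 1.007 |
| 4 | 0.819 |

At 2 km, from the table: ρ = 1.007 kg/m³.
Weight W = mg = 457 × 9.81 = 4483.2 N; in level flight L = W.
q = ½ρv² = ½ × 1.007 × 39.9² = 801.6 Pa.
CL = W/(q·S) = 4483.2 / (801.6 × 14.9) = 0.3754.
CD = 0.0166 + 0.0278 × 0.3754² = 0.02052.
L/D = CL/CD = 0.3754 / 0.02052 = 18.3

L/D = 18.3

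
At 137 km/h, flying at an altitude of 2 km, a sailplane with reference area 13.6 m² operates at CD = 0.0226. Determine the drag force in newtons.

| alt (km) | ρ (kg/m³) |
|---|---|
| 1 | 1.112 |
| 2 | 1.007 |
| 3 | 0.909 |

At 2 km, from the table: ρ = 1.007 kg/m³.
Convert speed: v = 137 km/h ÷ 3.6 = 38.06 m/s.
Dynamic pressure q = ½ρv² = ½ × 1.007 × 38.06² = 729.2 Pa.
D = q·S·CD = 729.2 × 13.6 × 0.0226 = 224 N

D = 224 N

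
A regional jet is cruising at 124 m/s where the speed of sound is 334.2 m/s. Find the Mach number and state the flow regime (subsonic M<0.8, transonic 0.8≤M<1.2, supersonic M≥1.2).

M = v/a = 124 / 334.2 = 0.371
M = 0.371 → subsonic.

M = 0.371 (subsonic)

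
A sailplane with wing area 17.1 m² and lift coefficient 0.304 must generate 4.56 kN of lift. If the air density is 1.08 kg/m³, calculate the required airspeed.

v = 40.3 m/s

L = ½ρv²S·CL ⇒ v = √(2L/(ρ·S·CL))
v = √(2 × 4560 / (1.08 × 17.1 × 0.304)) = √1624 = 40.3 m/s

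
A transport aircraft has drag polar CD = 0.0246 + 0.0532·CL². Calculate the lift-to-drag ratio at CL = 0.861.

CD = 0.0246 + 0.0532 × 0.861² = 0.06404
L/D = CL/CD = 0.861 / 0.06404 = 13.4

L/D = 13.4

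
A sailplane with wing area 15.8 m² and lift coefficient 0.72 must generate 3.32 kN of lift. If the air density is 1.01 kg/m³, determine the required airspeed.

v = 24 m/s

L = ½ρv²S·CL ⇒ v = √(2L/(ρ·S·CL))
v = √(2 × 3320 / (1.01 × 15.8 × 0.72)) = √577.9 = 24 m/s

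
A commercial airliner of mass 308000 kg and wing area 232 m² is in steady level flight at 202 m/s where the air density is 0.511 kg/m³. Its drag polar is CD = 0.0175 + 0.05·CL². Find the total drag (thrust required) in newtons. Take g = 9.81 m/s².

D = 2.31×10^5 N

Weight W = mg = 308000 × 9.81 = 3.0215×10^6 N; in level flight L = W.
Dynamic pressure q = 0.5 × 0.511 × 202² = 10430 Pa.
Required CL = L/(qS) = 3.0215×10^6/(10430·232) = 1.249.
CD = 0.0175 + 0.05 × 1.249² = 0.09553.
D = q·S·CD = 10430 × 232 × 0.09553 = 2.311×10^5 N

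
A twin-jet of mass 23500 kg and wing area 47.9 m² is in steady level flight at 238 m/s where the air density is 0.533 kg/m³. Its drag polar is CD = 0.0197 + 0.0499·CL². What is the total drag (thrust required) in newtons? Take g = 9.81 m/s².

D = 17900 N

Level flight ⇒ L = W = m·g = 23500 × 9.81 = 2.3054×10^5 N.
Dynamic pressure q = 0.5 × 0.533 × 238² = 15100 Pa.
CL = W/(q·S) = 2.3054×10^5 / (15100 × 47.9) = 0.3188.
CD = 0.0197 + 0.0499 × 0.3188² = 0.02477.
D = q·S·CD = 15100 × 47.9 × 0.02477 = 17910 N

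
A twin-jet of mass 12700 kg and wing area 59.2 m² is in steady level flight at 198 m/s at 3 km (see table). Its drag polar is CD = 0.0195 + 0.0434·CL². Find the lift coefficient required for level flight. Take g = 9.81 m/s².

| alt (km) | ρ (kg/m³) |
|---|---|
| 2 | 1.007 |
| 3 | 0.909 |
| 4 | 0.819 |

CL = 0.118

At 3 km, from the table: ρ = 0.909 kg/m³.
Weight W = mg = 12700 × 9.81 = 1.2459×10^5 N; in level flight L = W.
Dynamic pressure q = 0.5 × 0.909 × 198² = 17820 Pa.
CL = 2W/(ρv²S) = 2×1.2459×10^5/(0.909×198²×59.2) = 0.1181.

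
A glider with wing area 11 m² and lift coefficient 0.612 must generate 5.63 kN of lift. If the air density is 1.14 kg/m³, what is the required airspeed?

L = ½ρv²S·CL ⇒ v = √(2L/(ρ·S·CL))
v = √(2 × 5630 / (1.14 × 11 × 0.612)) = √1467 = 38.3 m/s

v = 38.3 m/s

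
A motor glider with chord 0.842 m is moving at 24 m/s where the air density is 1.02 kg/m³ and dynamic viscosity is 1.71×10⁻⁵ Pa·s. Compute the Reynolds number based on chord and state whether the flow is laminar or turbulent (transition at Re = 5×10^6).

Re = ρ·v·c/μ = 1.02 × 24 × 0.842 / (1.71×10⁻⁵) = 1.21×10^6
Since 1.21×10^6 < 5×10^6, the flow is laminar.

Re = 1.21×10^6 (laminar)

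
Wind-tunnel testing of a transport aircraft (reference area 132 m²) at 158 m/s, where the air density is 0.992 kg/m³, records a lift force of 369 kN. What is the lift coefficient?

From L = ½ρv²S·CL, rearranging gives CL = 2L/(ρv²S).
CL = 2 × 3.69×10^5 / (0.992 × 158² × 132) = 0.226

CL = 0.226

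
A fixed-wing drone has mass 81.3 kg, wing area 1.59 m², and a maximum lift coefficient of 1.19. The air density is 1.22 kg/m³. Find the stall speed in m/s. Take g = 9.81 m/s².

V_stall = 26.3 m/s

Weight W = mg = 81.3 × 9.81 = 797.6 N.
V_stall = √(2W/(ρ·S·CL,max)) = √(2 × 797.6 / (1.22 × 1.59 × 1.19))
V_stall = √691 = 26.3 m/s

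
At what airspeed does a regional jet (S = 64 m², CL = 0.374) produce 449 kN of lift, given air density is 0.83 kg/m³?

v = 213 m/s

L = ½ρv²S·CL ⇒ v = √(2L/(ρ·S·CL))
v = √(2 × 4.49×10^5 / (0.83 × 64 × 0.374)) = √45200 = 213 m/s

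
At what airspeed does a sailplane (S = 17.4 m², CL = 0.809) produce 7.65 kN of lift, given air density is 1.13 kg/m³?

v = 31 m/s

L = ½ρv²S·CL ⇒ v = √(2L/(ρ·S·CL))
v = √(2 × 7650 / (1.13 × 17.4 × 0.809)) = √961.9 = 31 m/s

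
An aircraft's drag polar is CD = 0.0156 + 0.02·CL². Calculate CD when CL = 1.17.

CD = 0.0156 + 0.02 × 1.17² = 0.0156 + 0.02738 = 0.043

CD = 0.043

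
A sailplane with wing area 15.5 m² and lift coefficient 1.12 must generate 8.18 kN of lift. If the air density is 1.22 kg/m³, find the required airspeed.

L = ½ρv²S·CL ⇒ v = √(2L/(ρ·S·CL))
v = √(2 × 8180 / (1.22 × 15.5 × 1.12)) = √772.5 = 27.8 m/s

v = 27.8 m/s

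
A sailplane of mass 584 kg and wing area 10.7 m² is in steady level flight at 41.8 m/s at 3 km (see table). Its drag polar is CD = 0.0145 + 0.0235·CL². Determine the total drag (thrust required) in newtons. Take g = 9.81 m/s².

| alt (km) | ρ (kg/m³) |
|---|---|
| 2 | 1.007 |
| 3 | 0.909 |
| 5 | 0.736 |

At 3 km, from the table: ρ = 0.909 kg/m³.
Weight W = mg = 584 × 9.81 = 5729 N; in level flight L = W.
q = ½ρv² = ½ × 0.909 × 41.8² = 794.1 Pa.
CL = W/(q·S) = 5729 / (794.1 × 10.7) = 0.6742.
CD = 0.0145 + 0.0235 × 0.6742² = 0.02518.
D = q·S·CD = 794.1 × 10.7 × 0.02518 = 214 N

D = 214 N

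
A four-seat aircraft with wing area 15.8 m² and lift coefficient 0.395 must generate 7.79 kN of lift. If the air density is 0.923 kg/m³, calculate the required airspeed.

v = 52 m/s

L = ½ρv²S·CL ⇒ v = √(2L/(ρ·S·CL))
v = √(2 × 7790 / (0.923 × 15.8 × 0.395)) = √2705 = 52 m/s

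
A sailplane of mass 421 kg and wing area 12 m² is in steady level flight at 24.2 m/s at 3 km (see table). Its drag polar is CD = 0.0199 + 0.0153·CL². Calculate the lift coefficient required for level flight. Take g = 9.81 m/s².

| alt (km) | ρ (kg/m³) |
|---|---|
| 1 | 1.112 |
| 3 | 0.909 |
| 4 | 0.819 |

CL = 1.29

At 3 km, from the table: ρ = 0.909 kg/m³.
Level flight ⇒ L = W = m·g = 421 × 9.81 = 4130 N.
q = ½ρv² = ½ × 0.909 × 24.2² = 266.2 Pa.
CL = W/(q·S) = 4130 / (266.2 × 12) = 1.293.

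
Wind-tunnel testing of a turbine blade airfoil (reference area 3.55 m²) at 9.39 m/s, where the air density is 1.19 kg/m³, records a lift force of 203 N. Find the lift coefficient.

CL = 1.09

From L = ½ρv²S·CL, rearranging gives CL = 2L/(ρv²S).
CL = 2 × 203 / (1.19 × 9.39² × 3.55) = 1.09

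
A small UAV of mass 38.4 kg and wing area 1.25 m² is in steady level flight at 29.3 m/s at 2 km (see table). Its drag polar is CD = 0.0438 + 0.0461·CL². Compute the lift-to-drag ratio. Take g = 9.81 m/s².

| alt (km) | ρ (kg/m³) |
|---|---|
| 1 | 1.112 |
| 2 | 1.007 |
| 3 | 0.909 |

At 2 km, from the table: ρ = 1.007 kg/m³.
Level flight ⇒ L = W = m·g = 38.4 × 9.81 = 376.7 N.
Dynamic pressure q = 0.5 × 1.007 × 29.3² = 432.2 Pa.
CL = W/(q·S) = 376.7 / (432.2 × 1.25) = 0.6972.
CD = 0.0438 + 0.0461 × 0.6972² = 0.06621.
L/D = CL/CD = 0.6972 / 0.06621 = 10.5

L/D = 10.5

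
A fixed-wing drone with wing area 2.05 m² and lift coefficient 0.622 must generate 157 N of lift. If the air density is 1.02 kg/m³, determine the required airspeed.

L = ½ρv²S·CL ⇒ v = √(2L/(ρ·S·CL))
v = √(2 × 157 / (1.02 × 2.05 × 0.622)) = √241.4 = 15.5 m/s

v = 15.5 m/s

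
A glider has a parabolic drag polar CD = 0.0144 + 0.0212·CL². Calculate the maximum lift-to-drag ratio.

(L/D)max = 28.6

For CD = CD0 + K·CL², (L/D)max occurs at CL* = √(CD0/K) and equals 1/(2√(K·CD0)).
(L/D)max = 1/(2√(0.0212 × 0.0144)) = 1/(2 × 0.01747) = 28.6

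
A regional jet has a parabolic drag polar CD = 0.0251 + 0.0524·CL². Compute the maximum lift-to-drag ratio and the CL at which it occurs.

(L/D)max = 13.8, at CL = 0.692

For CD = CD0 + K·CL², (L/D)max occurs at CL* = √(CD0/K) and equals 1/(2√(K·CD0)).
(L/D)max = 1/(2√(0.0524 × 0.0251)) = 1/(2 × 0.03627) = 13.8
CL* = √(0.0251/0.0524) = 0.692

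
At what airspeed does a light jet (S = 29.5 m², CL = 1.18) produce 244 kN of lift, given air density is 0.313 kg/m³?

L = ½ρv²S·CL ⇒ v = √(2L/(ρ·S·CL))
v = √(2 × 2.44×10^5 / (0.313 × 29.5 × 1.18)) = √44790 = 212 m/s

v = 212 m/s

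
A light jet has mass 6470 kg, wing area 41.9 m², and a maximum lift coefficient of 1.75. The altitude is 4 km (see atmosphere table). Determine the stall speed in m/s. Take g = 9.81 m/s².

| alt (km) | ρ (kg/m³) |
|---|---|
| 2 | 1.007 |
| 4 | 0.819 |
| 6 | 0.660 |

V_stall = 46 m/s

At 4 km, from the table: ρ = 0.819 kg/m³.
Stall occurs when L = W at CL,max. W = mg = 6470 × 9.81 = 63470 N.
From L = ½ρV²S·CL,max = W: V_stall = √(2W/(ρSCL,max)) = √(2·63470/(0.819·41.9·1.75))
V_stall = √2114 = 46 m/s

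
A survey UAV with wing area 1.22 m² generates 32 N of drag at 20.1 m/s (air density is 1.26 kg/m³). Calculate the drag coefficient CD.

From D = ½ρv²S·CD, rearranging gives CD = 2D/(ρv²S).
CD = 2 × 32 / (1.26 × 20.1² × 1.22) = 0.103

CD = 0.103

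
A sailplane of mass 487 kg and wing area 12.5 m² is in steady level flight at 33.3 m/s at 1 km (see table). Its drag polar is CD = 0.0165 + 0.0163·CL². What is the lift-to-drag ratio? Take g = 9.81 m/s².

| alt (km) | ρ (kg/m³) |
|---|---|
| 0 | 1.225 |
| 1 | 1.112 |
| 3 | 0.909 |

At 1 km, from the table: ρ = 1.112 kg/m³.
In steady level flight, lift balances weight: W = mg = 487 × 9.81 = 4777.5 N.
Dynamic pressure q = 0.5 × 1.112 × 33.3² = 616.5 Pa.
CL = W/(q·S) = 4777.5 / (616.5 × 12.5) = 0.6199.
CD = 0.0165 + 0.0163 × 0.6199² = 0.02276.
L/D = CL/CD = 0.6199 / 0.02276 = 27.2

L/D = 27.2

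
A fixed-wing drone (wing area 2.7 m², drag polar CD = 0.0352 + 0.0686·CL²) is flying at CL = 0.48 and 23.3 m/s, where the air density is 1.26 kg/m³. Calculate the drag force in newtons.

CD = 0.0352 + 0.0686 × 0.48² = 0.05101
D = ½ρv²S·CD = ½ × 1.26 × 23.3² × 2.7 × 0.05101 = 47.1 N

D = 47.1 N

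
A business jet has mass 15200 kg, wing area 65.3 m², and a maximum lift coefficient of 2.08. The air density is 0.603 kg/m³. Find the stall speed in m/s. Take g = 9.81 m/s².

At stall, lift equals weight: L = W = m·g = 15200 × 9.81 = 1.491×10^5 N.
V_stall = √(2W/(ρ·S·CL,max)) = √(2 × 1.491×10^5 / (0.603 × 65.3 × 2.08))
V_stall = √3641 = 60.3 m/s

V_stall = 60.3 m/s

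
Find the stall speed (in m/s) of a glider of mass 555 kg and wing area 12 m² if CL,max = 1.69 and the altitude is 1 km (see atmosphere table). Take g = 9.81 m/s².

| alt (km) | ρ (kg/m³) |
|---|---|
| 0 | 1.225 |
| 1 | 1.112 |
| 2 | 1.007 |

At 1 km, from the table: ρ = 1.112 kg/m³.
Weight W = mg = 555 × 9.81 = 5445 N.
V_stall = √(2W/(ρ·S·CL,max)) = √(2 × 5445 / (1.112 × 12 × 1.69))
V_stall = √482.9 = 22 m/s

V_stall = 22 m/s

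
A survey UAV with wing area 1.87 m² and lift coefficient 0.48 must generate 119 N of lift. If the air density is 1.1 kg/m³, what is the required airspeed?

L = ½ρv²S·CL ⇒ v = √(2L/(ρ·S·CL))
v = √(2 × 119 / (1.1 × 1.87 × 0.48)) = √241 = 15.5 m/s

v = 15.5 m/s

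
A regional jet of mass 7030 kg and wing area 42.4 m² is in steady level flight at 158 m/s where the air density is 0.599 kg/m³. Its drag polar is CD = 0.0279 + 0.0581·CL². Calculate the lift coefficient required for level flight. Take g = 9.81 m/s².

Level flight ⇒ L = W = m·g = 7030 × 9.81 = 68964 N.
q = ½ρv² = ½ × 0.599 × 158² = 7477 Pa.
Required CL = L/(qS) = 68964/(7477·42.4) = 0.2175.

CL = 0.218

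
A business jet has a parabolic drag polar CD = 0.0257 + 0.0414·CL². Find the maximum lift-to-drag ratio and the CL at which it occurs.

For CD = CD0 + K·CL², (L/D)max occurs at CL* = √(CD0/K) and equals 1/(2√(K·CD0)).
(L/D)max = 1/(2√(0.0414 × 0.0257)) = 1/(2 × 0.03262) = 15.3
CL* = √(0.0257/0.0414) = 0.788

(L/D)max = 15.3, at CL = 0.788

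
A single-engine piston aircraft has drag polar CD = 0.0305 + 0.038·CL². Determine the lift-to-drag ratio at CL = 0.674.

L/D = 14.1

CD = 0.0305 + 0.038 × 0.674² = 0.04776
L/D = CL/CD = 0.674 / 0.04776 = 14.1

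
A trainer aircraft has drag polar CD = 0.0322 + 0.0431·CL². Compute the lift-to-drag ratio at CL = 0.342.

CD = 0.0322 + 0.0431 × 0.342² = 0.03724
L/D = CL/CD = 0.342 / 0.03724 = 9.18

L/D = 9.18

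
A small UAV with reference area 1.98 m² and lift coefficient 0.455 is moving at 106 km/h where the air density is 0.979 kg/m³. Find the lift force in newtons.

L = 382 N

Convert speed: v = 106 km/h ÷ 3.6 = 29.44 m/s.
Dynamic pressure q = ½ρv² = ½ × 0.979 × 29.44² = 424.4 Pa.
L = q·S·CL = 424.4 × 1.98 × 0.455 = 382 N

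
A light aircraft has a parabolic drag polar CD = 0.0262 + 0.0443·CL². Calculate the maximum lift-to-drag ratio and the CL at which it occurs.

(L/D)max = 14.7, at CL = 0.769

For CD = CD0 + K·CL², (L/D)max occurs at CL* = √(CD0/K) and equals 1/(2√(K·CD0)).
(L/D)max = 1/(2√(0.0443 × 0.0262)) = 1/(2 × 0.03407) = 14.7
CL* = √(0.0262/0.0443) = 0.769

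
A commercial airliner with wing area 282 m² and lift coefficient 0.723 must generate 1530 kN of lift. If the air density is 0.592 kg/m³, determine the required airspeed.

L = ½ρv²S·CL ⇒ v = √(2L/(ρ·S·CL))
v = √(2 × 1.53×10^6 / (0.592 × 282 × 0.723)) = √25350 = 159 m/s

v = 159 m/s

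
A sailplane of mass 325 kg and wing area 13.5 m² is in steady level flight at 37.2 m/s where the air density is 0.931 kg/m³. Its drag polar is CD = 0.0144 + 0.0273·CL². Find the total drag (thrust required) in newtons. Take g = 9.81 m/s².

In steady level flight, lift balances weight: W = mg = 325 × 9.81 = 3188.2 N.
Dynamic pressure q = 0.5 × 0.931 × 37.2² = 644.2 Pa.
CL = W/(q·S) = 3188.2 / (644.2 × 13.5) = 0.3666.
CD = 0.0144 + 0.0273 × 0.3666² = 0.01807.
D = q·S·CD = 644.2 × 13.5 × 0.01807 = 157.1 N

D = 157 N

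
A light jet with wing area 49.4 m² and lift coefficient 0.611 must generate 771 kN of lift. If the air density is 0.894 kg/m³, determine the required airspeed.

v = 239 m/s

L = ½ρv²S·CL ⇒ v = √(2L/(ρ·S·CL))
v = √(2 × 7.71×10^5 / (0.894 × 49.4 × 0.611)) = √57150 = 239 m/s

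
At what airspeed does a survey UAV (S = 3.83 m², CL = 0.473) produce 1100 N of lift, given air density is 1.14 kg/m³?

v = 32.6 m/s

L = ½ρv²S·CL ⇒ v = √(2L/(ρ·S·CL))
v = √(2 × 1100 / (1.14 × 3.83 × 0.473)) = √1065 = 32.6 m/s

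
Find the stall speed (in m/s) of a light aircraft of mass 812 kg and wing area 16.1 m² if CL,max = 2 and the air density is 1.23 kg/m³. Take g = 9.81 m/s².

At stall, lift equals weight: L = W = m·g = 812 × 9.81 = 7966 N.
From L = ½ρV²S·CL,max = W: V_stall = √(2W/(ρSCL,max)) = √(2·7966/(1.23·16.1·2))
V_stall = √402.2 = 20.1 m/s

V_stall = 20.1 m/s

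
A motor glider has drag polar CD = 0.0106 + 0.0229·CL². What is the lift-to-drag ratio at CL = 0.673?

CD = 0.0106 + 0.0229 × 0.673² = 0.02097
L/D = CL/CD = 0.673 / 0.02097 = 32.1

L/D = 32.1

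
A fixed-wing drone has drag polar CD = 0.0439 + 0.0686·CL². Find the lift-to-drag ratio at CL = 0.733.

L/D = 9.08

CD = 0.0439 + 0.0686 × 0.733² = 0.08076
L/D = CL/CD = 0.733 / 0.08076 = 9.08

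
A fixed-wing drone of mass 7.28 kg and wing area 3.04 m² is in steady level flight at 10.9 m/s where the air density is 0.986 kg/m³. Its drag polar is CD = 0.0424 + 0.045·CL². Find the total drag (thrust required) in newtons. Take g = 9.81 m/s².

D = 8.84 N

In steady level flight, lift balances weight: W = mg = 7.28 × 9.81 = 71.417 N.
q = ½ρv² = ½ × 0.986 × 10.9² = 58.57 Pa.
CL = W/(q·S) = 71.417 / (58.57 × 3.04) = 0.4011.
CD = 0.0424 + 0.045 × 0.4011² = 0.04964.
D = q·S·CD = 58.57 × 3.04 × 0.04964 = 8.839 N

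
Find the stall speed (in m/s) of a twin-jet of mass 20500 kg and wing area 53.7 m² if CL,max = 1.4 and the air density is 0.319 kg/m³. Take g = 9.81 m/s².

Stall occurs when L = W at CL,max. W = mg = 20500 × 9.81 = 2.011×10^5 N.
V_stall = √(2W/(ρ·S·CL,max)) = √(2 × 2.011×10^5 / (0.319 × 53.7 × 1.4))
V_stall = √16770 = 130 m/s

V_stall = 130 m/s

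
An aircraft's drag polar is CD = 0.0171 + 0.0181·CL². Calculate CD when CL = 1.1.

CD = 0.039

CD = 0.0171 + 0.0181 × 1.1² = 0.0171 + 0.0219 = 0.039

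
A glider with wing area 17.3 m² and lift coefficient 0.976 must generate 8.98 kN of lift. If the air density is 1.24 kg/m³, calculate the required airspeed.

v = 29.3 m/s

L = ½ρv²S·CL ⇒ v = √(2L/(ρ·S·CL))
v = √(2 × 8980 / (1.24 × 17.3 × 0.976)) = √857.8 = 29.3 m/s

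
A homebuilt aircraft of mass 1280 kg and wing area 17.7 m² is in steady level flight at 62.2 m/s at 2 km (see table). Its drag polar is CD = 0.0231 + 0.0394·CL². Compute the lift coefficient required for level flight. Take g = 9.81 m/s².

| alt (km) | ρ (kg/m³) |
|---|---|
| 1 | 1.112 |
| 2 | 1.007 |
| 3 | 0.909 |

CL = 0.364

At 2 km, from the table: ρ = 1.007 kg/m³.
Weight W = mg = 1280 × 9.81 = 12557 N; in level flight L = W.
Dynamic pressure q = 0.5 × 1.007 × 62.2² = 1948 Pa.
CL = 2W/(ρv²S) = 2×12557/(1.007×62.2²×17.7) = 0.3642.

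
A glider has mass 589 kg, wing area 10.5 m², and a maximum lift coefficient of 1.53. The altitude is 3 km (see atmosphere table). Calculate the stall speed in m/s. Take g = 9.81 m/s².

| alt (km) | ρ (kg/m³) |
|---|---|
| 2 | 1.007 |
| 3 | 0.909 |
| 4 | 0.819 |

V_stall = 28.1 m/s

At 3 km, from the table: ρ = 0.909 kg/m³.
Stall occurs when L = W at CL,max. W = mg = 589 × 9.81 = 5778 N.
From L = ½ρV²S·CL,max = W: V_stall = √(2W/(ρSCL,max)) = √(2·5778/(0.909·10.5·1.53))
V_stall = √791.4 = 28.1 m/s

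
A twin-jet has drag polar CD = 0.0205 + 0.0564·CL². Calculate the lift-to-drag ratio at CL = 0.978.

L/D = 13.1

CD = 0.0205 + 0.0564 × 0.978² = 0.07445
L/D = CL/CD = 0.978 / 0.07445 = 13.1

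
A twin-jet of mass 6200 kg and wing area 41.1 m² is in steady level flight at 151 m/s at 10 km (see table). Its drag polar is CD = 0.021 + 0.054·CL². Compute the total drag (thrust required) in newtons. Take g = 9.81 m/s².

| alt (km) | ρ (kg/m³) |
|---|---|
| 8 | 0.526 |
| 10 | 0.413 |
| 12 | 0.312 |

D = 5100 N

At 10 km, from the table: ρ = 0.413 kg/m³.
Weight W = mg = 6200 × 9.81 = 60822 N; in level flight L = W.
Dynamic pressure q = 0.5 × 0.413 × 151² = 4708 Pa.
CL = W/(q·S) = 60822 / (4708 × 41.1) = 0.3143.
CD = 0.021 + 0.054 × 0.3143² = 0.02633.
D = q·S·CD = 4708 × 41.1 × 0.02633 = 5096 N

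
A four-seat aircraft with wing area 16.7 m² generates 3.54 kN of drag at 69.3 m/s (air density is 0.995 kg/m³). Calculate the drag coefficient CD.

From D = ½ρv²S·CD, rearranging gives CD = 2D/(ρv²S).
CD = 2 × 3540 / (0.995 × 69.3² × 16.7) = 0.0887

CD = 0.0887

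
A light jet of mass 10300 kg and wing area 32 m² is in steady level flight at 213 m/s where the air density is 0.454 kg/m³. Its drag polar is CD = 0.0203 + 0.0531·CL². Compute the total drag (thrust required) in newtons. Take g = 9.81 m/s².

D = 8340 N

In steady level flight, lift balances weight: W = mg = 10300 × 9.81 = 1.0104×10^5 N.
q = ½ρv² = ½ × 0.454 × 213² = 10300 Pa.
Required CL = L/(qS) = 1.0104×10^5/(10300·32) = 0.3066.
CD = 0.0203 + 0.0531 × 0.3066² = 0.02529.
D = q·S·CD = 10300 × 32 × 0.02529 = 8335 N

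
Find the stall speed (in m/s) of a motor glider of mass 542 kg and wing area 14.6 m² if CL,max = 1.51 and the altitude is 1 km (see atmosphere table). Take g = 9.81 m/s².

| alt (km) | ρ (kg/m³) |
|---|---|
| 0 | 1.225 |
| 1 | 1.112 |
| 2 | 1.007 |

At 1 km, from the table: ρ = 1.112 kg/m³.
At stall, lift equals weight: L = W = m·g = 542 × 9.81 = 5317 N.
V_stall = √(2W/(ρ·S·CL,max)) = √(2 × 5317 / (1.112 × 14.6 × 1.51))
V_stall = √433.8 = 20.8 m/s

V_stall = 20.8 m/s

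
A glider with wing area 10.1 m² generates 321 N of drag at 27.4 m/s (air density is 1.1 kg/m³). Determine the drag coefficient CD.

From D = ½ρv²S·CD, rearranging gives CD = 2D/(ρv²S).
CD = 2 × 321 / (1.1 × 27.4² × 10.1) = 0.077

CD = 0.077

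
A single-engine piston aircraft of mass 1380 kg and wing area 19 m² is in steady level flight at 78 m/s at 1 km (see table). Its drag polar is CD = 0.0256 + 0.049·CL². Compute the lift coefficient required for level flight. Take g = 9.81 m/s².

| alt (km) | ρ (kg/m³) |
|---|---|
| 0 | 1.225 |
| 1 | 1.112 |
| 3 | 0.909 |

CL = 0.211

At 1 km, from the table: ρ = 1.112 kg/m³.
Level flight ⇒ L = W = m·g = 1380 × 9.81 = 13538 N.
q = ½ρv² = ½ × 1.112 × 78² = 3383 Pa.
Required CL = L/(qS) = 13538/(3383·19) = 0.2106.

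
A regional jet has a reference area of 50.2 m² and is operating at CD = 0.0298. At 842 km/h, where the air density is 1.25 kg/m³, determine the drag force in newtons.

D = 51100 N

Convert speed: v = 842 km/h ÷ 3.6 = 233.9 m/s.
Dynamic pressure q = ½ρv² = ½ × 1.25 × 233.9² = 34190 Pa.
D = q·S·CD = 34190 × 50.2 × 0.0298 = 51100 N ≈ 51.1 kN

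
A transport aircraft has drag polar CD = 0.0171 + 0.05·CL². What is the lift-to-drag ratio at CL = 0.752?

L/D = 16.6

CD = 0.0171 + 0.05 × 0.752² = 0.04538
L/D = CL/CD = 0.752 / 0.04538 = 16.6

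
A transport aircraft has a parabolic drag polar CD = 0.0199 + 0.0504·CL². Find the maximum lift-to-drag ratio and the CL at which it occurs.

(L/D)max = 15.8, at CL = 0.628

For CD = CD0 + K·CL², (L/D)max occurs at CL* = √(CD0/K) and equals 1/(2√(K·CD0)).
(L/D)max = 1/(2√(0.0504 × 0.0199)) = 1/(2 × 0.03167) = 15.8
CL* = √(0.0199/0.0504) = 0.628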